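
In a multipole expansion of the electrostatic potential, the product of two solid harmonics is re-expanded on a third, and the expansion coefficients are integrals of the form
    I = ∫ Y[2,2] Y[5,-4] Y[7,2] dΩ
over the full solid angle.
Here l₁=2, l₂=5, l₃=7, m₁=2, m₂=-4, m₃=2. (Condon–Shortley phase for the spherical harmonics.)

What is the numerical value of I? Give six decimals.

m-sum 0 ✓  L=14 even ✓  3≤7≤7 ✓
Π(2lᵢ+1) = 5×11×15 = 825
triangle coeff Δ(2,5,7) = 1/15015
Σ_t [0,0]: t=0:+1/57600 = 1/57600
(3j)²=21/715 [(2 5 7; 0 0 0)], sign=-1
Σ_t [0,0]: t=0:+1/8709120 = 1/8709120
(3j)²=1/3003 [(2 5 7; 2 -4 2)], sign=-1
⇒ 4πI² = 15/1859
I = (+1)√(15/1859/(4π)) = 0.02533967

0.025340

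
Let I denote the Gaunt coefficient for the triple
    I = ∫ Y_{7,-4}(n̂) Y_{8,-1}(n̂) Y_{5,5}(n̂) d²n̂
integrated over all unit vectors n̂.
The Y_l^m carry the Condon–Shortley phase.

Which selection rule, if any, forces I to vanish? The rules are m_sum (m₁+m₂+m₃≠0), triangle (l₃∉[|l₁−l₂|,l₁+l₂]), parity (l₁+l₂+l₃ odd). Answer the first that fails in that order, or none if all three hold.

azimuthal sum: -4 − 1 + 5 = 0  ✓
1 ≤ 5 ≤ 15 (triangle on l)  ✓
L = 7 + 8 + 5 = 20 (even)  ✓

none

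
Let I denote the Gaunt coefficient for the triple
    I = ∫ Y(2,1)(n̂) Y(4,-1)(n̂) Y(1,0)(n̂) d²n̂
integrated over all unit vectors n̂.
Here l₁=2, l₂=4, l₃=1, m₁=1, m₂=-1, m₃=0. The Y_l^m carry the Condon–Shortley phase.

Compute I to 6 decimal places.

|2−4|≤1≤2+4 violated ⇒ I = 0

0.000000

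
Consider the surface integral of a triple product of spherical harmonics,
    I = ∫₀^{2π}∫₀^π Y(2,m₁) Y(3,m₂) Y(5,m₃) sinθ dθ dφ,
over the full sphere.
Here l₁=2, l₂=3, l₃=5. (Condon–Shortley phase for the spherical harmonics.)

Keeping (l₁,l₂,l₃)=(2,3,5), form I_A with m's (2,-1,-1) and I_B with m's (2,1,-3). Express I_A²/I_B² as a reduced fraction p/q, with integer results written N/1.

l's match ⇒ only the (l;m) 3-j factors differ between A and B.
A: triangle coeff Δ(2,3,5) = 1/2310; Σ_t [0,0]: t=0:+1/1152 = 1/1152; (3j)²=1/154 [(2 3 5; 2 -1 -1)], sign=+1
B: triangle coeff Δ(2,3,5) = 1/2310; Σ_t [0,0]: t=0:+1/1152 = 1/1152; (3j)²=1/33 [(2 3 5; 2 1 -3)], sign=+1
I_A²/I_B² = (1/154)/(1/33) = 3/14

3/14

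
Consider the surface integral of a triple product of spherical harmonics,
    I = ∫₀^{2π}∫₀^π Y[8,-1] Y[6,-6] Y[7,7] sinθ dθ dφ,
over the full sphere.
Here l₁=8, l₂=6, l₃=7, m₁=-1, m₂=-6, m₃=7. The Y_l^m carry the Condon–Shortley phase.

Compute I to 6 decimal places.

l₁+l₂+l₃=21 is odd: 3j(l;000)=0 ⇒ I=0

0.000000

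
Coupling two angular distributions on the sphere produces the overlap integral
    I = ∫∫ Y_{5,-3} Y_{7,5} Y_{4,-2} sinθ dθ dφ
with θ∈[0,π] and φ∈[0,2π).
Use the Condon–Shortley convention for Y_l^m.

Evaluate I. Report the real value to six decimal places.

m-sum 0 ✓  L=16 even ✓  2≤4≤12 ✓
Π(2lᵢ+1) = 11×15×9 = 1485
triangle coeff Δ(5,7,4) = 1/6126120
Σ_t [3,5]: t=3:−1/69120 t=4:+1/20736 t=5:−1/69120 = 1/51840
(3j)²=280/21879 [(5 7 4; 0 0 0)], sign=+1
Σ_t [6,8]: t=6:+1/2073600 t=7:−1/604800 t=8:+1/3870720 = -53/58060800
(3j)²=2809/185640 [(5 7 4; -3 5 -2)], sign=-1
⇒ 4πI² = 14045/48841
I = (-1)√(14045/48841/(4π)) = -0.15127378

-0.151274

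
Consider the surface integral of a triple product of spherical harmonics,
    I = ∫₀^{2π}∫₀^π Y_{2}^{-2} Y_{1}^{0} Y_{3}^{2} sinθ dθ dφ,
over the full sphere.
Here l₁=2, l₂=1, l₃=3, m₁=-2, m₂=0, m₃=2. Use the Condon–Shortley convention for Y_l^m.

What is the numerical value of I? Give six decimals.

m-sum 0 ✓  L=6 even ✓  1≤3≤3 ✓
Π(2lᵢ+1) = 5×3×7 = 105
triangle coeff Δ(2,1,3) = 1/105
Σ_t [0,0]: t=0:+1/4 = 1/4
(3j)²=3/35 [(2 1 3; 0 0 0)], sign=-1
Σ_t [0,0]: t=0:+1/24 = 1/24
(3j)²=1/21 [(2 1 3; -2 0 2)], sign=-1
⇒ 4πI² = 3/7
I = (+1)√(3/7/(4π)) = 0.18467439

0.184674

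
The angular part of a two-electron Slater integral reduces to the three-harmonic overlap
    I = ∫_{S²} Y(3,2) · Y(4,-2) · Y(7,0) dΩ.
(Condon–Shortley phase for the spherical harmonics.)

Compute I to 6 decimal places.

0.081694

m-sum 0 ✓  L=14 even ✓  1≤7≤7 ✓
Π(2lᵢ+1) = 7×9×15 = 945
triangle coeff Δ(3,4,7) = 1/45045
Σ_t [0,0]: t=0:+1/20736 = 1/20736
(3j)²=35/1287 [(3 4 7; 0 0 0)], sign=-1
Σ_t [0,0]: t=0:+1/172800 = 1/172800
(3j)²=7/2145 [(3 4 7; 2 -2 0)], sign=-1
⇒ 4πI² = 1715/20449
I = (+1)√(1715/20449/(4π)) = 0.08169418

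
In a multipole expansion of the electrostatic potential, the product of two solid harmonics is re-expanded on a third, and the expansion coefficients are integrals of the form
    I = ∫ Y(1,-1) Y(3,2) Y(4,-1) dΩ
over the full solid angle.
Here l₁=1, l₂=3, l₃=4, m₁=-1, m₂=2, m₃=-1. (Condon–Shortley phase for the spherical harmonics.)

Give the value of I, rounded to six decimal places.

Checks pass: Σm=0; 8 even; l₃=4∈[2,4].
(2·1+1)(2·3+1)(2·4+1) = 189
Δ: 0! 2! 6! / 9! → 1/252
sum: t=0:+1/36 = 1/36
3j²(1 3 4; 0 0 0) = Δ·Π!·Σ² = 4/63  (sign +1)
sum: t=0:+1/240 = 1/240
3j²(1 3 4; -1 2 -1) = Δ·Π!·Σ² = 1/84  (sign -1)
combine: 4πI² = 189·4/63·1/84 = 1/7
take √, sign -1: I = -0.10662181

-0.106622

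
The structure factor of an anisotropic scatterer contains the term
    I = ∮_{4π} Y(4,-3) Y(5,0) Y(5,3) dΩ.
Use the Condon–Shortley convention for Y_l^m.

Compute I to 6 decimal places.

0.130198

m-sum 0 ✓  L=14 even ✓  1≤5≤9 ✓
Π(2lᵢ+1) = 9×11×11 = 1089
triangle coeff Δ(4,5,5) = 1/3153150
Σ_t [0,4]: t=0:+1/69120 t=1:−1/1728 t=2:+1/576 t=3:−1/1728 t=4:+1/69120 = 7/11520
(3j)²=2/143 [(4 5 5; 0 0 0)], sign=-1
Σ_t [3,4]: t=3:−1/6912 t=4:+1/17280 = -1/11520
(3j)²=2/143 [(4 5 5; -3 0 3)], sign=-1
⇒ 4πI² = 36/169
I = (+1)√(36/169/(4π)) = 0.13019760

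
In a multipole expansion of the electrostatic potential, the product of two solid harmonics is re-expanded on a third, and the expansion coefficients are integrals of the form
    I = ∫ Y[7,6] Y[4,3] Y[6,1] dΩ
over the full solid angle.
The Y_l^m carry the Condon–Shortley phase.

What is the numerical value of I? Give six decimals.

6 + 3 + 1 = 10 ≠ 0: azimuthal integral kills it; I = 0

0.000000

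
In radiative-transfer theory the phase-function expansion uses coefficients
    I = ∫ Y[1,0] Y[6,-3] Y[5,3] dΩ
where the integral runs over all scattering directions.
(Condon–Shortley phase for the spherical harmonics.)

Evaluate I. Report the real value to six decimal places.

-0.212310

m-sum 0 ✓  L=12 even ✓  5≤5≤7 ✓
Π(2lᵢ+1) = 3×13×11 = 429
triangle coeff Δ(1,6,5) = 1/858
Σ_t [1,1]: t=1:−1/14400 = -1/14400
(3j)²=6/143 [(1 6 5; 0 0 0)], sign=+1
Σ_t [1,1]: t=1:−1/80640 = -1/80640
(3j)²=9/286 [(1 6 5; 0 -3 3)], sign=-1
⇒ 4πI² = 81/143
I = (-1)√(81/143/(4π)) = -0.21230956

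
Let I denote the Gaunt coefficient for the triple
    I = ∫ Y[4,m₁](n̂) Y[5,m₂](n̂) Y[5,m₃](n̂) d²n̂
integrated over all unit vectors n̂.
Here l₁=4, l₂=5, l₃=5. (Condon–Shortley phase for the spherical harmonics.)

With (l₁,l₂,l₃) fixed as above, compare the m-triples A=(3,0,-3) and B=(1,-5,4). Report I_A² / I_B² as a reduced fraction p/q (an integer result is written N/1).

1/2

Shared (l₁,l₂,l₃)=(4,5,5): N and (l;000)² cancel in I_A²/I_B².
A: Δ = 4!·4!·6!/15! = 1/3153150; Racah Σ t=0..1: t=0:+1/17280 t=1:−1/6912 = -1/11520; ⇒ 3j(4 5 5; 3 0 -3)² = 2/143, sgn -1
B: Δ = 4!·4!·6!/15! = 1/3153150; Racah Σ t=0..0: t=0:+1/103680 = 1/103680; ⇒ 3j(4 5 5; 1 -5 4)² = 4/143, sgn -1
I_A²/I_B² = (2/143)/(4/143) = 1/2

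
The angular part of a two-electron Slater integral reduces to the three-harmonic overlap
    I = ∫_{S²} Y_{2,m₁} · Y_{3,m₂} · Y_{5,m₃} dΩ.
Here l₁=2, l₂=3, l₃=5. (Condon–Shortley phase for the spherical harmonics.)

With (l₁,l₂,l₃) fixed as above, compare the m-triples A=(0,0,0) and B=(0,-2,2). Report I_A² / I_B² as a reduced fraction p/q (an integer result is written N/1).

l's match ⇒ only the (l;m) 3-j factors differ between A and B.
A: triangle coeff Δ(2,3,5) = 1/2310; Σ_t [0,0]: t=0:+1/144 = 1/144; (3j)²=10/231 [(2 3 5; 0 0 0)], sign=-1
B: triangle coeff Δ(2,3,5) = 1/2310; Σ_t [0,0]: t=0:+1/480 = 1/480; (3j)²=3/110 [(2 3 5; 0 -2 2)], sign=-1
I_A²/I_B² = (10/231)/(3/110) = 100/63

100/63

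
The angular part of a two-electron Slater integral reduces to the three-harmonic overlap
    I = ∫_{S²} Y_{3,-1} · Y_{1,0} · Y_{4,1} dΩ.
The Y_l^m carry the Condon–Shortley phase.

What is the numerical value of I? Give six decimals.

Checks pass: Σm=0; 8 even; l₃=4∈[2,4].
(2·3+1)(2·1+1)(2·4+1) = 189
Δ: 0! 6! 2! / 9! → 1/252
sum: t=0:+1/36 = 1/36
3j²(3 1 4; 0 0 0) = Δ·Π!·Σ² = 4/63  (sign +1)
sum: t=0:+1/48 = 1/48
3j²(3 1 4; -1 0 1) = Δ·Π!·Σ² = 5/84  (sign -1)
combine: 4πI² = 189·4/63·5/84 = 5/7
take √, sign -1: I = -0.23841361

-0.238414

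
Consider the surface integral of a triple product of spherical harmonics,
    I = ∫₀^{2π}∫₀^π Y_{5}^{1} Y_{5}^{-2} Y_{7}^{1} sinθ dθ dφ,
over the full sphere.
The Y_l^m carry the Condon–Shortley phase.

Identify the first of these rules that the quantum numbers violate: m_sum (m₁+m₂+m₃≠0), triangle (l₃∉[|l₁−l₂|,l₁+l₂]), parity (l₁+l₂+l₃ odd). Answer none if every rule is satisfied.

parity

m₁+m₂+m₃ = 1 − 2 + 1 = 0  ✓
triangle: |5−5|=0 ≤ l₃=7 ≤ 5+5=10  ✓
parity: l₁+l₂+l₃ = 17 is odd  ✗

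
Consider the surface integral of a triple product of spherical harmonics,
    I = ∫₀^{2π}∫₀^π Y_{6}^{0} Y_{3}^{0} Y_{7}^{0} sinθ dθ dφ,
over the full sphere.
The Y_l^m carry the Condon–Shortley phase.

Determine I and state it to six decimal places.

Rules hold: Σm=0, L=16 even, 3≤7≤9.
N = 13·7·15 = 1365
Δ = 2!·10!·4!/17! = 1/2042040
Racah Σ t=0..2: t=0:+1/207360 t=1:−1/57600 t=2:+1/207360 = -1/129600
⇒ 3j(6 3 7; 0 0 0)² = 168/12155, sgn +1
(m-triple is (0,0,0) — same symbol as above.)
4πI² = N·(3j₀)²·(3jₘ)² = 592704/2272985
I = +1·√(0.26076/4π) = 0.14405081

0.144051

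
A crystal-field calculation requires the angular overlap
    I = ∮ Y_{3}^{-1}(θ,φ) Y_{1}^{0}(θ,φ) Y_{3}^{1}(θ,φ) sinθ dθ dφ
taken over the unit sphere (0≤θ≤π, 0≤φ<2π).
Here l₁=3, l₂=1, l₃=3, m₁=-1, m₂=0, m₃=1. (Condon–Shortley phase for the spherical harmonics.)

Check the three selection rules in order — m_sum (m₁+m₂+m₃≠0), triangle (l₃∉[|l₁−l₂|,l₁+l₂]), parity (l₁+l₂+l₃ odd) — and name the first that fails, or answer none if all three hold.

parity

m₁+m₂+m₃ = -1 + 0 + 1 = 0  ✓
triangle: |3−1|=2 ≤ l₃=3 ≤ 3+1=4  ✓
parity: l₁+l₂+l₃ = 7 is odd  ✗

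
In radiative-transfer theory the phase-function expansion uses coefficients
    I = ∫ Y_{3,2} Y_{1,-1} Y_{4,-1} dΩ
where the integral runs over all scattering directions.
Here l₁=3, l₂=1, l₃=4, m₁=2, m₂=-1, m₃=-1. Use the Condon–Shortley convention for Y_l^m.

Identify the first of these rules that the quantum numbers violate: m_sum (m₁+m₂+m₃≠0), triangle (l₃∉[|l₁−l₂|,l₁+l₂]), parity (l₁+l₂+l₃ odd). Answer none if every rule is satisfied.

none

m₁+m₂+m₃ = 2 − 1 − 1 = 0  ✓
triangle: |3−1|=2 ≤ l₃=4 ≤ 3+1=4  ✓
parity: l₁+l₂+l₃ = 8 is even  ✓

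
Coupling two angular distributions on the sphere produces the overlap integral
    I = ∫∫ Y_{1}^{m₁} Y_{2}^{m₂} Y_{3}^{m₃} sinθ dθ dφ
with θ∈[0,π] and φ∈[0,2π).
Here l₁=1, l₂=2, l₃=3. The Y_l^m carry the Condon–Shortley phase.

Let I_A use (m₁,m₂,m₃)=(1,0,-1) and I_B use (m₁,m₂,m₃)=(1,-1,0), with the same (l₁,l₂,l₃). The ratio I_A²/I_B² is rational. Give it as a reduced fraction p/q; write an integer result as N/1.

2/1

Shared (l₁,l₂,l₃)=(1,2,3): N and (l;000)² cancel in I_A²/I_B².
A: Δ = 0!·2!·4!/7! = 1/105; Racah Σ t=0..0: t=0:+1/8 = 1/8; ⇒ 3j(1 2 3; 1 0 -1)² = 2/35, sgn +1
B: Δ = 0!·2!·4!/7! = 1/105; Racah Σ t=0..0: t=0:+1/12 = 1/12; ⇒ 3j(1 2 3; 1 -1 0)² = 1/35, sgn -1
I_A²/I_B² = (2/35)/(1/35) = 2/1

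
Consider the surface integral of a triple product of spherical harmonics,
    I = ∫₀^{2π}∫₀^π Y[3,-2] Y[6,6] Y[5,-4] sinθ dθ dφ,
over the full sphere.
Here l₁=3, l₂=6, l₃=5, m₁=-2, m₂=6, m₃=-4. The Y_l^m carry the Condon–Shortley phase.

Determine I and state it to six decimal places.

0.207001

m-sum 0 ✓  L=14 even ✓  3≤5≤9 ✓
Π(2lᵢ+1) = 7×13×11 = 1001
triangle coeff Δ(3,6,5) = 1/675675
Σ_t [1,3]: t=1:−1/8640 t=2:+1/2304 t=3:−1/8640 = 7/34560
(3j)²=7/429 [(3 6 5; 0 0 0)], sign=-1
Σ_t [4,4]: t=4:+1/967680 = 1/967680
(3j)²=3/91 [(3 6 5; -2 6 -4)], sign=-1
⇒ 4πI² = 7/13
I = (+1)√(7/13/(4π)) = 0.20700098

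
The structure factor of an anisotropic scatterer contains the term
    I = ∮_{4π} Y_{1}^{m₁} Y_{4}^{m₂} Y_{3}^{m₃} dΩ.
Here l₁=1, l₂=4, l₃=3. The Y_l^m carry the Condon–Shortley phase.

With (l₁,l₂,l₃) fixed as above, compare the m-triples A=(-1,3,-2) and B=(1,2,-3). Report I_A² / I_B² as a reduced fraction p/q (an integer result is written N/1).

21/1

Same 1,4,3: normalisation and zero-m 3j drop out of the ratio.
A: Δ: 2! 0! 6! / 9! → 1/252; sum: t=2:+1/240 = 1/240; 3j²(1 4 3; -1 3 -2) = Δ·Π!·Σ² = 1/12  (sign -1)
B: Δ: 2! 0! 6! / 9! → 1/252; sum: t=0:+1/1440 = 1/1440; 3j²(1 4 3; 1 2 -3) = Δ·Π!·Σ² = 1/252  (sign +1)
I_A²/I_B² = (1/12)/(1/252) = 21/1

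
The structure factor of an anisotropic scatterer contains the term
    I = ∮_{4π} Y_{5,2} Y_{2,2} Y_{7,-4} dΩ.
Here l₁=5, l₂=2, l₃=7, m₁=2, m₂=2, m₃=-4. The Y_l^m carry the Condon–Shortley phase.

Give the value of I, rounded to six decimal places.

0.205860

m-sum 0 ✓  L=14 even ✓  3≤7≤7 ✓
Π(2lᵢ+1) = 11×5×15 = 825
triangle coeff Δ(5,2,7) = 1/15015
Σ_t [0,0]: t=0:+1/57600 = 1/57600
(3j)²=21/715 [(5 2 7; 0 0 0)], sign=-1
Σ_t [0,0]: t=0:+1/725760 = 1/725760
(3j)²=2/91 [(5 2 7; 2 2 -4)], sign=-1
⇒ 4πI² = 90/169
I = (+1)√(90/169/(4π)) = 0.20586047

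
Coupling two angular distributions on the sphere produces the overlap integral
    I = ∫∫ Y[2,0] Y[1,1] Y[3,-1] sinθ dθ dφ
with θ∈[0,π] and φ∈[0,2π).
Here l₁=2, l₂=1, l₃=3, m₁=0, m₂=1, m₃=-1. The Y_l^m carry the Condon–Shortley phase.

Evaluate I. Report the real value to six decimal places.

-0.202301

Checks pass: Σm=0; 6 even; l₃=3∈[1,3].
(2·2+1)(2·1+1)(2·3+1) = 105
Δ: 0! 4! 2! / 7! → 1/105
sum: t=0:+1/4 = 1/4
3j²(2 1 3; 0 0 0) = Δ·Π!·Σ² = 3/35  (sign -1)
sum: t=0:+1/8 = 1/8
3j²(2 1 3; 0 1 -1) = Δ·Π!·Σ² = 2/35  (sign +1)
combine: 4πI² = 105·3/35·2/35 = 18/35
take √, sign -1: I = -0.20230066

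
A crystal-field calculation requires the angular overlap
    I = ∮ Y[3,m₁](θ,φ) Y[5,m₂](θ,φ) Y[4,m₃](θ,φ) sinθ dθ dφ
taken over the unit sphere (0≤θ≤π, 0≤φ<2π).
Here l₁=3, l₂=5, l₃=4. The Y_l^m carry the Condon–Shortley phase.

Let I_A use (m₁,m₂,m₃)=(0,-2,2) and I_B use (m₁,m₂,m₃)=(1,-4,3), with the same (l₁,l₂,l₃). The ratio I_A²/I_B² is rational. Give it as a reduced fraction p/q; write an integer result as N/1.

Shared (l₁,l₂,l₃)=(3,5,4): N and (l;000)² cancel in I_A²/I_B².
A: Δ = 4!·2!·6!/13! = 1/180180; Racah Σ t=1..3: t=1:−1/576 t=2:+1/480 t=3:−1/8640 = 1/4320; ⇒ 3j(3 5 4; 0 -2 2)² = 1/2145, sgn +1
B: Δ = 4!·2!·6!/13! = 1/180180; Racah Σ t=0..1: t=0:+1/5760 t=1:−1/4320 = -1/17280; ⇒ 3j(3 5 4; 1 -4 3)² = 7/4290, sgn +1
I_A²/I_B² = (1/2145)/(7/4290) = 2/7

2/7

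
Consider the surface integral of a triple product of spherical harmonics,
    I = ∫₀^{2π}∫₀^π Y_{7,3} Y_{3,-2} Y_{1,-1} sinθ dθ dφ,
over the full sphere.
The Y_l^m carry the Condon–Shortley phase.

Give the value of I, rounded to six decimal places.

0.000000

triangle: need 4≤l₃≤10, have 1; I=0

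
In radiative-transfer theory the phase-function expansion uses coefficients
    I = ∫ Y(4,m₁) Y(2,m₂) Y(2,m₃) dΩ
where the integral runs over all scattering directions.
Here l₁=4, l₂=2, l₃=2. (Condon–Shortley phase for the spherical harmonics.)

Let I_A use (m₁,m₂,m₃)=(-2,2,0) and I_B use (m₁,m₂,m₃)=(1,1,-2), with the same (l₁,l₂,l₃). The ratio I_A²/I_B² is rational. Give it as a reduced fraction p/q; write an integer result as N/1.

l's match ⇒ only the (l;m) 3-j factors differ between A and B.
A: triangle coeff Δ(4,2,2) = 1/630; Σ_t [4,4]: t=4:+1/96 = 1/96; (3j)²=1/42 [(4 2 2; -2 2 0)], sign=+1
B: triangle coeff Δ(4,2,2) = 1/630; Σ_t [3,3]: t=3:−1/144 = -1/144; (3j)²=1/126 [(4 2 2; 1 1 -2)], sign=-1
I_A²/I_B² = (1/42)/(1/126) = 3/1

3/1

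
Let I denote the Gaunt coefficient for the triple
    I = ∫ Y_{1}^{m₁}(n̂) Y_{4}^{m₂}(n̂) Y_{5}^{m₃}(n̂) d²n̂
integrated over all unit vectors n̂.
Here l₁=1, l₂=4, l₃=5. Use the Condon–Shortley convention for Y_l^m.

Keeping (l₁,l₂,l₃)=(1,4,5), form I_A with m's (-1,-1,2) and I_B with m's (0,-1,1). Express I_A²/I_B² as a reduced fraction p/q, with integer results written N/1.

7/8

Shared (l₁,l₂,l₃)=(1,4,5): N and (l;000)² cancel in I_A²/I_B².
A: Δ = 0!·2!·8!/11! = 1/495; Racah Σ t=0..0: t=0:+1/1440 = 1/1440; ⇒ 3j(1 4 5; -1 -1 2)² = 7/165, sgn -1
B: Δ = 0!·2!·8!/11! = 1/495; Racah Σ t=0..0: t=0:+1/720 = 1/720; ⇒ 3j(1 4 5; 0 -1 1)² = 8/165, sgn +1
I_A²/I_B² = (7/165)/(8/165) = 7/8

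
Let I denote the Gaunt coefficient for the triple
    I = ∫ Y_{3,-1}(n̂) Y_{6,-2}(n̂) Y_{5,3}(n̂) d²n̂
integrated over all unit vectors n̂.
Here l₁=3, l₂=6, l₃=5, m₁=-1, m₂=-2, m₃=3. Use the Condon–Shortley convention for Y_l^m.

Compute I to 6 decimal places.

-0.145631

Rules hold: Σm=0, L=14 even, 3≤5≤9.
N = 7·13·11 = 1001
Δ = 4!·2!·8!/15! = 1/675675
Racah Σ t=1..3: t=1:−1/8640 t=2:+1/2304 t=3:−1/8640 = 7/34560
⇒ 3j(3 6 5; 0 0 0)² = 7/429, sgn -1
Racah Σ t=2..4: t=2:+1/11520 t=3:−1/30240 t=4:+1/1935360 = 1/18432
⇒ 3j(3 6 5; -1 -2 3)² = 7/429, sgn +1
4πI² = N·(3j₀)²·(3jₘ)² = 343/1287
I = -1·√(0.266511/4π) = -0.14563067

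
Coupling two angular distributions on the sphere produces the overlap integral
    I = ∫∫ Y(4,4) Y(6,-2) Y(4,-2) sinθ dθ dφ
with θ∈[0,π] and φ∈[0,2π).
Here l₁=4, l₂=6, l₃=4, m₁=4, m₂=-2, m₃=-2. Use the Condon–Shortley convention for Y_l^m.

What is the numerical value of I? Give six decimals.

-0.110189

Checks pass: Σm=0; 14 even; l₃=4∈[2,10].
(2·4+1)(2·6+1)(2·4+1) = 1053
Δ: 6! 2! 6! / 15! → 1/1261260
sum: t=2:+1/4608 t=3:−1/1296 t=4:+1/4608 = -7/20736
3j²(4 6 4; 0 0 0) = Δ·Π!·Σ² = 20/1287  (sign -1)
sum: t=0:+1/69120 = 1/69120
3j²(4 6 4; 4 -2 -2) = Δ·Π!·Σ² = 4/429  (sign +1)
combine: 4πI² = 1053·20/1287·4/429 = 240/1573
take √, sign -1: I = -0.11018851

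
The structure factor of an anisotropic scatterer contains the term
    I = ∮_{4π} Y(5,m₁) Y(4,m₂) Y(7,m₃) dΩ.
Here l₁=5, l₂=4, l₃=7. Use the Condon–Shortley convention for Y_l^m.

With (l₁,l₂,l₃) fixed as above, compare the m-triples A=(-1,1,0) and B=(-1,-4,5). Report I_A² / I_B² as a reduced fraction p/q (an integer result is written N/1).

Shared (l₁,l₂,l₃)=(5,4,7): N and (l;000)² cancel in I_A²/I_B².
A: Δ = 2!·8!·6!/17! = 1/6126120; Racah Σ t=0..2: t=0:+1/345600 t=1:−1/34560 t=2:+1/41472 = -1/518400; ⇒ 3j(5 4 7; -1 1 0)² = 7/36465, sgn +1
B: Δ = 2!·8!·6!/17! = 1/6126120; Racah Σ t=0..0: t=0:+1/2073600 = 1/2073600; ⇒ 3j(5 4 7; -1 -4 5)² = 28/1105, sgn +1
I_A²/I_B² = (7/36465)/(28/1105) = 1/132

1/132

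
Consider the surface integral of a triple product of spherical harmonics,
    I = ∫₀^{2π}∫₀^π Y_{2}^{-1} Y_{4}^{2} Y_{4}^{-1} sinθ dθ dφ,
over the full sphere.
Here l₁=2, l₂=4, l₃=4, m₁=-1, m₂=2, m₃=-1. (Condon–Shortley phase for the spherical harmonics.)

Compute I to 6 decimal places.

0.127700

m-sum 0 ✓  L=10 even ✓  2≤4≤6 ✓
Π(2lᵢ+1) = 5×9×9 = 405
triangle coeff Δ(2,4,4) = 1/13860
Σ_t [0,2]: t=0:+1/192 t=1:−1/36 t=2:+1/192 = -5/288
(3j)²=20/693 [(2 4 4; 0 0 0)], sign=-1
Σ_t [1,2]: t=1:−1/240 t=2:+1/96 = 1/160
(3j)²=27/1540 [(2 4 4; -1 2 -1)], sign=-1
⇒ 4πI² = 1215/5929
I = (+1)√(1215/5929/(4π)) = 0.12770047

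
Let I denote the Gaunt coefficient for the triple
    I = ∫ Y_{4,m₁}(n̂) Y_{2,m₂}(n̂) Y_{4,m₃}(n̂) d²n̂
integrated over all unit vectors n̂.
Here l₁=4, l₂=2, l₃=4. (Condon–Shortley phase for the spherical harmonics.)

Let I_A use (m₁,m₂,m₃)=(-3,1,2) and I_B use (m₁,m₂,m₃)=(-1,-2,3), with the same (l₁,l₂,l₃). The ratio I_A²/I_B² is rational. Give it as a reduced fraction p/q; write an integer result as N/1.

Same 4,2,4: normalisation and zero-m 3j drop out of the ratio.
A: Δ: 2! 6! 2! / 11! → 1/13860; sum: t=1:−1/1440 t=2:+1/240 = 1/288; 3j²(4 2 4; -3 1 2) = Δ·Π!·Σ² = 5/132  (sign +1)
B: Δ: 2! 6! 2! / 11! → 1/13860; sum: t=0:+1/480 = 1/480; 3j²(4 2 4; -1 -2 3) = Δ·Π!·Σ² = 3/110  (sign -1)
I_A²/I_B² = (5/132)/(3/110) = 25/18

25/18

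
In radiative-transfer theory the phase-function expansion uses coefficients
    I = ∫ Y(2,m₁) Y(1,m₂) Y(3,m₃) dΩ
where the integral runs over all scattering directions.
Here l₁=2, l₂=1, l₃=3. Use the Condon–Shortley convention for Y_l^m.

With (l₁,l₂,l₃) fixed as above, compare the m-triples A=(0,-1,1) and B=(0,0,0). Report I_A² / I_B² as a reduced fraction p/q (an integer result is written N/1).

2/3

Same 2,1,3: normalisation and zero-m 3j drop out of the ratio.
A: Δ: 0! 4! 2! / 7! → 1/105; sum: t=0:+1/8 = 1/8; 3j²(2 1 3; 0 -1 1) = Δ·Π!·Σ² = 2/35  (sign +1)
B: Δ: 0! 4! 2! / 7! → 1/105; sum: t=0:+1/4 = 1/4; 3j²(2 1 3; 0 0 0) = Δ·Π!·Σ² = 3/35  (sign -1)
I_A²/I_B² = (2/35)/(3/35) = 2/3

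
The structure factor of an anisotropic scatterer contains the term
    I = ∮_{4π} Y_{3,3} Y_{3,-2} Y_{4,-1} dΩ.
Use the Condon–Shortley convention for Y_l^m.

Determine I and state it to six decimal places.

m-sum 0 ✓  L=10 even ✓  0≤4≤6 ✓
Π(2lᵢ+1) = 7×7×9 = 441
triangle coeff Δ(3,3,4) = 1/34650
Σ_t [0,2]: t=0:+1/72 t=1:−1/16 t=2:+1/72 = -5/144
(3j)²=2/77 [(3 3 4; 0 0 0)], sign=-1
Σ_t [0,0]: t=0:+1/288 = 1/288
(3j)²=5/231 [(3 3 4; 3 -2 -1)], sign=-1
⇒ 4πI² = 30/121
I = (+1)√(30/121/(4π)) = 0.14046335

0.140463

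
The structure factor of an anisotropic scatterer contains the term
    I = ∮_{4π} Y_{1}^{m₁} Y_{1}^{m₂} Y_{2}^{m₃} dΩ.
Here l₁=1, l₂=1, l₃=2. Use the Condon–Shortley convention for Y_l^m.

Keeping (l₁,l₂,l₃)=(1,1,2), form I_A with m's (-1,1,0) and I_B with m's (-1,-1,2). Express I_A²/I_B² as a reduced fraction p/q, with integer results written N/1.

Shared (l₁,l₂,l₃)=(1,1,2): N and (l;000)² cancel in I_A²/I_B².
A: Δ = 0!·2!·2!/5! = 1/30; Racah Σ t=0..0: t=0:+1/4 = 1/4; ⇒ 3j(1 1 2; -1 1 0)² = 1/30, sgn +1
B: Δ = 0!·2!·2!/5! = 1/30; Racah Σ t=0..0: t=0:+1/4 = 1/4; ⇒ 3j(1 1 2; -1 -1 2)² = 1/5, sgn +1
I_A²/I_B² = (1/30)/(1/5) = 1/6

1/6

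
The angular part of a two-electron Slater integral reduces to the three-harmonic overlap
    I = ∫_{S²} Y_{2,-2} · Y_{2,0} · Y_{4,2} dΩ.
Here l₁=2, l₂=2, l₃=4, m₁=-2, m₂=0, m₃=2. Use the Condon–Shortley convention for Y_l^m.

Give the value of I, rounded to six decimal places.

0.156078

m-sum 0 ✓  L=8 even ✓  0≤4≤4 ✓
Π(2lᵢ+1) = 5×5×9 = 225
triangle coeff Δ(2,2,4) = 1/630
Σ_t [0,0]: t=0:+1/16 = 1/16
(3j)²=2/35 [(2 2 4; 0 0 0)], sign=+1
Σ_t [0,0]: t=0:+1/96 = 1/96
(3j)²=1/42 [(2 2 4; -2 0 2)], sign=+1
⇒ 4πI² = 15/49
I = (+1)√(15/49/(4π)) = 0.15607835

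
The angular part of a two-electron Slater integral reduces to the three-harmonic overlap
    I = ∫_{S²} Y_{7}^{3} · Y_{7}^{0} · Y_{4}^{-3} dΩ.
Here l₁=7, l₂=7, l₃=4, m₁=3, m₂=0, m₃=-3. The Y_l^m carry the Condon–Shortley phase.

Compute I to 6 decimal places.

Rules hold: Σm=0, L=18 even, 0≤4≤14.
N = 15·15·9 = 2025
Δ = 10!·4!·4!/19! = 1/58198140
Racah Σ t=3..7: t=3:−1/17418240 t=4:+1/622080 t=5:−1/230400 t=6:+1/622080 t=7:−1/17418240 = -1/806400
⇒ 3j(7 7 4; 0 0 0)² = 2268/230945, sgn -1
Racah Σ t=3..4: t=3:−1/4354560 t=4:+1/2488320 = 1/5806080
⇒ 3j(7 7 4; 3 0 -3)² = 525/92378, sgn -1
4πI² = N·(3j₀)²·(3jₘ)² = 241116750/2133423721
I = +1·√(0.113019/4π) = 0.09483534

0.094835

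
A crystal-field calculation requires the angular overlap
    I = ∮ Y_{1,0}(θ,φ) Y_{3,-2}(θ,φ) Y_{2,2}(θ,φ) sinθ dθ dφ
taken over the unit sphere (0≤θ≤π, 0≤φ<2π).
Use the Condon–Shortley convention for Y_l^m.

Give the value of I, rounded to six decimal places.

Checks pass: Σm=0; 6 even; l₃=2∈[2,4].
(2·1+1)(2·3+1)(2·2+1) = 105
Δ: 2! 0! 4! / 7! → 1/105
sum: t=1:−1/4 = -1/4
3j²(1 3 2; 0 0 0) = Δ·Π!·Σ² = 3/35  (sign -1)
sum: t=1:−1/24 = -1/24
3j²(1 3 2; 0 -2 2) = Δ·Π!·Σ² = 1/21  (sign -1)
combine: 4πI² = 105·3/35·1/21 = 3/7
take √, sign +1: I = 0.18467439

0.184674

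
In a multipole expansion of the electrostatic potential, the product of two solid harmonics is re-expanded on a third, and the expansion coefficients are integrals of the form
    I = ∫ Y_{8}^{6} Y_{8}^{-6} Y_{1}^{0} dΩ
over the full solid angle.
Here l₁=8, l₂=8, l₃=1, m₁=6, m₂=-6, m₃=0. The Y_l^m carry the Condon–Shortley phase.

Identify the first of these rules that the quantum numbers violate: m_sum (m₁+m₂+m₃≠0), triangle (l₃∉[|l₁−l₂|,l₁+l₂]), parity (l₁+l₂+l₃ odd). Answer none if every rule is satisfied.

parity

m₁+m₂+m₃ = 6 − 6 + 0 = 0  ✓
triangle: |8−8|=0 ≤ l₃=1 ≤ 8+8=16  ✓
parity: l₁+l₂+l₃ = 17 is odd  ✗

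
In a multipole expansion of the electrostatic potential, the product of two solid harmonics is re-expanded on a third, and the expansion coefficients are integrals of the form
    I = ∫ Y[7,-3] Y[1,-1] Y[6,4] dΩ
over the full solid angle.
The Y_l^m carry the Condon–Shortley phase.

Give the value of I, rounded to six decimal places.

Rules hold: Σm=0, L=14 even, 6≤6≤8.
N = 15·3·13 = 585
Δ = 2!·12!·0!/15! = 1/1365
Racah Σ t=1..1: t=1:−1/518400 = -1/518400
⇒ 3j(7 1 6; 0 0 0)² = 7/195, sgn -1
Racah Σ t=0..0: t=0:+1/14515200 = 1/14515200
⇒ 3j(7 1 6; -3 -1 4)² = 2/455, sgn +1
4πI² = N·(3j₀)²·(3jₘ)² = 6/65
I = -1·√(0.0923077/4π) = -0.08570655

-0.085707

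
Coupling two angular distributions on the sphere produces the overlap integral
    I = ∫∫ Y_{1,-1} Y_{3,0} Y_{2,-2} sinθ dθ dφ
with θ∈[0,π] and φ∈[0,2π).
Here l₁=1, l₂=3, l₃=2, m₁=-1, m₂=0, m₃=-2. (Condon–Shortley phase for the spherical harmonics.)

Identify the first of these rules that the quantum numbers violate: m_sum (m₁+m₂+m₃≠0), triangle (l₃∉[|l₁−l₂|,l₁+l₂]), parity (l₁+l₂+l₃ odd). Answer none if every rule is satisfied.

m_sum

m₁+m₂+m₃ = -1 + 0 − 2 = -3  ✗
triangle: |1−3|=2 ≤ l₃=2 ≤ 1+3=4
parity: l₁+l₂+l₃ = 6 is even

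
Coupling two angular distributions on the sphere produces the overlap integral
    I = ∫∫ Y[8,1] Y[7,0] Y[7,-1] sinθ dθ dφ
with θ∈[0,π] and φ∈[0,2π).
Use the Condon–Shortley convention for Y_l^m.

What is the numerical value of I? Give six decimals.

-0.059744

Rules hold: Σm=0, L=22 even, 1≤7≤15.
N = 17·15·15 = 3825
Δ = 8!·8!·6!/23! = 1/22086194130
Racah Σ t=1..7: t=1:−1/18289152000 t=2:+1/248832000 t=3:−1/24883200 t=4:+1/11943936 t=5:−1/24883200 t=6:+1/248832000 t=7:−1/18289152000 = 11/975421440
⇒ 3j(8 7 7; 0 0 0)² = 1750/289731, sgn -1
Racah Σ t=1..7: t=1:−1/5225472000 t=2:+1/124416000 t=3:−1/19906560 t=4:+1/14929920 t=5:−1/49766400 t=6:+1/870912000 t=7:−1/146313216000 = 11/1950842880
⇒ 3j(8 7 7; 1 0 -1)² = 375/193154, sgn +1
4πI² = N·(3j₀)²·(3jₘ)² = 24609375/548653937
I = -1·√(0.0448541/4π) = -0.05974425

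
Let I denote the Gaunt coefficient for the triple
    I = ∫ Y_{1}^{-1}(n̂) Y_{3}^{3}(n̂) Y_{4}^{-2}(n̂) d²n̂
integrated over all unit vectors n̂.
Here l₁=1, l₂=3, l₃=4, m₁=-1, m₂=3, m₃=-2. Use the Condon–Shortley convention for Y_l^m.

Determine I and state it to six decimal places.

m-sum 0 ✓  L=8 even ✓  2≤4≤4 ✓
Π(2lᵢ+1) = 3×7×9 = 189
triangle coeff Δ(1,3,4) = 1/252
Σ_t [0,0]: t=0:+1/36 = 1/36
(3j)²=4/63 [(1 3 4; 0 0 0)], sign=+1
Σ_t [0,0]: t=0:+1/1440 = 1/1440
(3j)²=1/252 [(1 3 4; -1 3 -2)], sign=+1
⇒ 4πI² = 1/21
I = (+1)√(1/21/(4π)) = 0.06155813

0.061558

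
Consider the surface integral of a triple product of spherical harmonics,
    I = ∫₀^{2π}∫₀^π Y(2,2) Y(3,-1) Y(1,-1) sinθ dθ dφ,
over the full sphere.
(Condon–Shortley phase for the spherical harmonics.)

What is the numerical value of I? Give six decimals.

-0.082589

Rules hold: Σm=0, L=6 even, 1≤1≤5.
N = 5·7·3 = 105
Δ = 4!·0!·2!/7! = 1/105
Racah Σ t=2..2: t=2:+1/4 = 1/4
⇒ 3j(2 3 1; 0 0 0)² = 3/35, sgn -1
Racah Σ t=0..0: t=0:+1/48 = 1/48
⇒ 3j(2 3 1; 2 -1 -1)² = 1/105, sgn +1
4πI² = N·(3j₀)²·(3jₘ)² = 3/35
I = -1·√(0.0857143/4π) = -0.08258890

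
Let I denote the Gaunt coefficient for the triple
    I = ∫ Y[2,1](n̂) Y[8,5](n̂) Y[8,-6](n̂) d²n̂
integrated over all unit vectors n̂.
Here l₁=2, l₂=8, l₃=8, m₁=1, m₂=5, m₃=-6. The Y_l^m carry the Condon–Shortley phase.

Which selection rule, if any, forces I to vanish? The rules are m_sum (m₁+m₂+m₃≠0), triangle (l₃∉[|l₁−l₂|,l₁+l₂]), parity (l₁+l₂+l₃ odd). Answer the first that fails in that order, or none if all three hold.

azimuthal sum: 1 + 5 − 6 = 0  ✓
6 ≤ 8 ≤ 10 (triangle on l)  ✓
L = 2 + 8 + 8 = 18 (even)  ✓

none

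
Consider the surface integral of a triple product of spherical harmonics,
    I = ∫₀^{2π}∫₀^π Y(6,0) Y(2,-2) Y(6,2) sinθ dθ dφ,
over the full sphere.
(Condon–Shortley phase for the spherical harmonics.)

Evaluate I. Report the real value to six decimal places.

m-sum 0 ✓  L=14 even ✓  4≤6≤8 ✓
Π(2lᵢ+1) = 13×5×13 = 845
triangle coeff Δ(6,2,6) = 1/90090
Σ_t [0,2]: t=0:+1/69120 t=1:−1/14400 t=2:+1/69120 = -7/172800
(3j)²=14/715 [(6 2 6; 0 0 0)], sign=-1
Σ_t [0,0]: t=0:+1/69120 = 1/69120
(3j)²=4/143 [(6 2 6; 0 -2 2)], sign=+1
⇒ 4πI² = 56/121
I = (-1)√(56/121/(4π)) = -0.19190947

-0.191909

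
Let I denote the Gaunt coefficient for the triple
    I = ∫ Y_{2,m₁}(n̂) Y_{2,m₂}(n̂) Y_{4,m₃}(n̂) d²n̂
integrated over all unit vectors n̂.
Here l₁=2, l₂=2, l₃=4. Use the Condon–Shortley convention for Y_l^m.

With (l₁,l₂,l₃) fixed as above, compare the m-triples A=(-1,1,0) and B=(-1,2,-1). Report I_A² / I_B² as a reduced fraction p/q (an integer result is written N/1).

16/5

Shared (l₁,l₂,l₃)=(2,2,4): N and (l;000)² cancel in I_A²/I_B².
A: Δ = 0!·4!·4!/9! = 1/630; Racah Σ t=0..0: t=0:+1/36 = 1/36; ⇒ 3j(2 2 4; -1 1 0)² = 8/315, sgn +1
B: Δ = 0!·4!·4!/9! = 1/630; Racah Σ t=0..0: t=0:+1/144 = 1/144; ⇒ 3j(2 2 4; -1 2 -1)² = 1/126, sgn -1
I_A²/I_B² = (8/315)/(1/126) = 16/5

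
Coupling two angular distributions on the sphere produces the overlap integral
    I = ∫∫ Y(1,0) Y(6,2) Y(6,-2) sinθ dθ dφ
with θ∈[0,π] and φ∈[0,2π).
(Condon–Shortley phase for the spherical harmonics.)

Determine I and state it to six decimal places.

0.000000

l₁+l₂+l₃=13 is odd: 3j(l;000)=0 ⇒ I=0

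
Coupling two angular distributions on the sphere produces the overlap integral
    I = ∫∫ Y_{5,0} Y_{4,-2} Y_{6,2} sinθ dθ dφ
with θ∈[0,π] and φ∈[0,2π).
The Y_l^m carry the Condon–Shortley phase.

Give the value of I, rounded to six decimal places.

0.000000

l₁+l₂+l₃=15 is odd: 3j(l;000)=0 ⇒ I=0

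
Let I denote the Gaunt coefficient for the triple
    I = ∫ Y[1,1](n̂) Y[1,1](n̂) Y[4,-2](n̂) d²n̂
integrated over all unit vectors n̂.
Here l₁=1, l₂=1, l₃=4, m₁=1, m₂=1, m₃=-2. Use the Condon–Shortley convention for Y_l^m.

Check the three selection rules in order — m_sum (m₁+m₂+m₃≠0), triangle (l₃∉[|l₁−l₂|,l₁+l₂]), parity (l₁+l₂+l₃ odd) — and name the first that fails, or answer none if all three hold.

Σmᵢ = 0  ✓
l₃∈[|l₁−l₂|,l₁+l₂]=[0,2], have l₃=4  ✗
Σlᵢ = 6 ⇒ even

triangle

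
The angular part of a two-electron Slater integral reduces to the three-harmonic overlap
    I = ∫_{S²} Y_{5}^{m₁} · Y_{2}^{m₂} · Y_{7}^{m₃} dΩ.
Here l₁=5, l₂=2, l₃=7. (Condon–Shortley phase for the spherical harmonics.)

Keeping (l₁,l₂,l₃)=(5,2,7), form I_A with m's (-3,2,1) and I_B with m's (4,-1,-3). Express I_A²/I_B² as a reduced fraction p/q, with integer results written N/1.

3/8

Shared (l₁,l₂,l₃)=(5,2,7): N and (l;000)² cancel in I_A²/I_B².
A: Δ = 0!·10!·4!/15! = 1/15015; Racah Σ t=0..0: t=0:+1/1935360 = 1/1935360; ⇒ 3j(5 2 7; -3 2 1)² = 1/1001, sgn +1
B: Δ = 0!·10!·4!/15! = 1/15015; Racah Σ t=0..0: t=0:+1/2177280 = 1/2177280; ⇒ 3j(5 2 7; 4 -1 -3)² = 8/3003, sgn +1
I_A²/I_B² = (1/1001)/(8/3003) = 3/8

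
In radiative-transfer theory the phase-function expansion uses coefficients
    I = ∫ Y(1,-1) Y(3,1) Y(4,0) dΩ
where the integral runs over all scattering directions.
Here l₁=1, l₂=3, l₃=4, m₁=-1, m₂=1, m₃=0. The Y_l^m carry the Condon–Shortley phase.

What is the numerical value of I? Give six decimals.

0.150786

m-sum 0 ✓  L=8 even ✓  2≤4≤4 ✓
Π(2lᵢ+1) = 3×7×9 = 189
triangle coeff Δ(1,3,4) = 1/252
Σ_t [0,0]: t=0:+1/36 = 1/36
(3j)²=4/63 [(1 3 4; 0 0 0)], sign=+1
Σ_t [0,0]: t=0:+1/96 = 1/96
(3j)²=1/42 [(1 3 4; -1 1 0)], sign=+1
⇒ 4πI² = 2/7
I = (+1)√(2/7/(4π)) = 0.15078601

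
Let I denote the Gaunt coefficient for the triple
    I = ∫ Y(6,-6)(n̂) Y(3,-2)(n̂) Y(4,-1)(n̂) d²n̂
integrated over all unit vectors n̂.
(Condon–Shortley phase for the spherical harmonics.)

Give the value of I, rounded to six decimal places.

m-sum = -6 − 2 − 1 = -9 ≠ 0 ⇒ I = 0

0.000000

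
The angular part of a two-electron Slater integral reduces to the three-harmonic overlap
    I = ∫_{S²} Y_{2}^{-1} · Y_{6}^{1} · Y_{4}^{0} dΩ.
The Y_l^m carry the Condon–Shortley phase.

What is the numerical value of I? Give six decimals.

-0.210395

m-sum 0 ✓  L=12 even ✓  4≤4≤8 ✓
Π(2lᵢ+1) = 5×13×9 = 585
triangle coeff Δ(2,6,4) = 1/6435
Σ_t [2,2]: t=2:+1/2304 = 1/2304
(3j)²=5/143 [(2 6 4; 0 0 0)], sign=+1
Σ_t [3,3]: t=3:−1/3456 = -1/3456
(3j)²=35/1287 [(2 6 4; -1 1 0)], sign=-1
⇒ 4πI² = 875/1573
I = (-1)√(875/1573/(4π)) = -0.21039467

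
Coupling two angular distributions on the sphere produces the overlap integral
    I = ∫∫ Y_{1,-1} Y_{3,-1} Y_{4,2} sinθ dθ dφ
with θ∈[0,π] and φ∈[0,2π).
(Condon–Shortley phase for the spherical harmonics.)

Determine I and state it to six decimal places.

0.238414

Checks pass: Σm=0; 8 even; l₃=4∈[2,4].
(2·1+1)(2·3+1)(2·4+1) = 189
Δ: 0! 2! 6! / 9! → 1/252
sum: t=0:+1/36 = 1/36
3j²(1 3 4; 0 0 0) = Δ·Π!·Σ² = 4/63  (sign +1)
sum: t=0:+1/96 = 1/96
3j²(1 3 4; -1 -1 2) = Δ·Π!·Σ² = 5/84  (sign +1)
combine: 4πI² = 189·4/63·5/84 = 5/7
take √, sign +1: I = 0.23841361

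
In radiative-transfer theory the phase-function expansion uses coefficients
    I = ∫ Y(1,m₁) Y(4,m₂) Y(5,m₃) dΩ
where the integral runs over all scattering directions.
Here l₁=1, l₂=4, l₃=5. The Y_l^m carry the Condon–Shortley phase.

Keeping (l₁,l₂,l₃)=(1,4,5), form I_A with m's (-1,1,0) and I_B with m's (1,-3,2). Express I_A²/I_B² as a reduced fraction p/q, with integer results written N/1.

Shared (l₁,l₂,l₃)=(1,4,5): N and (l;000)² cancel in I_A²/I_B².
A: Δ = 0!·2!·8!/11! = 1/495; Racah Σ t=0..0: t=0:+1/1440 = 1/1440; ⇒ 3j(1 4 5; -1 1 0)² = 2/99, sgn -1
B: Δ = 0!·2!·8!/11! = 1/495; Racah Σ t=0..0: t=0:+1/10080 = 1/10080; ⇒ 3j(1 4 5; 1 -3 2)² = 1/165, sgn -1
I_A²/I_B² = (2/99)/(1/165) = 10/3

10/3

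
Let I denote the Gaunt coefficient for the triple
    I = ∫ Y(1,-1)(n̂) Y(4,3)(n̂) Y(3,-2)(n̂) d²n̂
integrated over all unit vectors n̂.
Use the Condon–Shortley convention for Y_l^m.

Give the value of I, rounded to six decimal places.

Rules hold: Σm=0, L=8 even, 3≤3≤5.
N = 3·9·7 = 189
Δ = 2!·0!·6!/9! = 1/252
Racah Σ t=1..1: t=1:−1/36 = -1/36
⇒ 3j(1 4 3; 0 0 0)² = 4/63, sgn +1
Racah Σ t=2..2: t=2:+1/240 = 1/240
⇒ 3j(1 4 3; -1 3 -2)² = 1/12, sgn -1
4πI² = N·(3j₀)²·(3jₘ)² = 1/1
I = -1·√(1/4π) = -0.28209479

-0.282095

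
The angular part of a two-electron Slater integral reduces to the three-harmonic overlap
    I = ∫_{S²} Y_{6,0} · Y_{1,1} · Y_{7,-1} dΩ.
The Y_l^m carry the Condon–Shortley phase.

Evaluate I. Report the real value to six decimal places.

m-sum 0 ✓  L=14 even ✓  5≤7≤7 ✓
Π(2lᵢ+1) = 13×3×15 = 585
triangle coeff Δ(6,1,7) = 1/1365
Σ_t [0,0]: t=0:+1/518400 = 1/518400
(3j)²=7/195 [(6 1 7; 0 0 0)], sign=-1
Σ_t [0,0]: t=0:+1/1036800 = 1/1036800
(3j)²=4/195 [(6 1 7; 0 1 -1)], sign=+1
⇒ 4πI² = 28/65
I = (-1)√(28/65/(4π)) = -0.18514731

-0.185147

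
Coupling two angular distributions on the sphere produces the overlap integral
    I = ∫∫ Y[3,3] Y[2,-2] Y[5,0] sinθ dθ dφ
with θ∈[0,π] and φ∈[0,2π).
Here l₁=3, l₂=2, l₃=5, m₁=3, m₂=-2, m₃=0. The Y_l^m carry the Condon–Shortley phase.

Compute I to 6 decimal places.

0.000000

Σmᵢ = 1 ≠ 0, so the φ-integral vanishes; I = 0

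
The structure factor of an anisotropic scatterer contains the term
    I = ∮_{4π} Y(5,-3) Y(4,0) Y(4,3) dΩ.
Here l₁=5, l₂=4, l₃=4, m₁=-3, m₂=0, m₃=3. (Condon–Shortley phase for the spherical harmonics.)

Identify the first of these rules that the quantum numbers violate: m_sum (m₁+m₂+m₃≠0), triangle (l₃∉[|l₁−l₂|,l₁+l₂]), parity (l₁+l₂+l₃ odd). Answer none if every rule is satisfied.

azimuthal sum: -3 + 0 + 3 = 0  ✓
1 ≤ 4 ≤ 9 (triangle on l)  ✓
L = 5 + 4 + 4 = 13 (odd)  ✗

parity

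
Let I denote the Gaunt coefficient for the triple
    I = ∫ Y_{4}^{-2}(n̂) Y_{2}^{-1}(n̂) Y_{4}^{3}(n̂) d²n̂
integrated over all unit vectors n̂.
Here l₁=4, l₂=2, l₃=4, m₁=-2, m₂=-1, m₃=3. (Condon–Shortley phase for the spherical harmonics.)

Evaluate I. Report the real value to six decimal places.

-0.187702

Rules hold: Σm=0, L=10 even, 2≤4≤6.
N = 9·5·9 = 405
Δ = 2!·6!·2!/11! = 1/13860
Racah Σ t=0..2: t=0:+1/192 t=1:−1/36 t=2:+1/192 = -5/288
⇒ 3j(4 2 4; 0 0 0)² = 20/693, sgn -1
Racah Σ t=0..1: t=0:+1/1440 t=1:−1/240 = -1/288
⇒ 3j(4 2 4; -2 -1 3)² = 5/132, sgn +1
4πI² = N·(3j₀)²·(3jₘ)² = 375/847
I = -1·√(0.442739/4π) = -0.18770204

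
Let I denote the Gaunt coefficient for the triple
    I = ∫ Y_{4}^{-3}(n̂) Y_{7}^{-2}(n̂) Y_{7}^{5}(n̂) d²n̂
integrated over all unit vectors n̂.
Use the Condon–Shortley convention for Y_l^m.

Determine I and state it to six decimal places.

0.160152

m-sum 0 ✓  L=18 even ✓  3≤7≤11 ✓
Π(2lᵢ+1) = 9×15×15 = 2025
triangle coeff Δ(4,7,7) = 1/58198140
Σ_t [0,4]: t=0:+1/17418240 t=1:−1/622080 t=2:+1/230400 t=3:−1/622080 t=4:+1/17418240 = 1/806400
(3j)²=2268/230945 [(4 7 7; 0 0 0)], sign=-1
Σ_t [3,4]: t=3:−1/11612160 t=4:+1/52254720 = -1/14929920
(3j)²=1225/75582 [(4 7 7; -3 -2 5)], sign=-1
⇒ 4πI² = 62511750/193947611
I = (+1)√(62511750/193947611/(4π)) = 0.16015248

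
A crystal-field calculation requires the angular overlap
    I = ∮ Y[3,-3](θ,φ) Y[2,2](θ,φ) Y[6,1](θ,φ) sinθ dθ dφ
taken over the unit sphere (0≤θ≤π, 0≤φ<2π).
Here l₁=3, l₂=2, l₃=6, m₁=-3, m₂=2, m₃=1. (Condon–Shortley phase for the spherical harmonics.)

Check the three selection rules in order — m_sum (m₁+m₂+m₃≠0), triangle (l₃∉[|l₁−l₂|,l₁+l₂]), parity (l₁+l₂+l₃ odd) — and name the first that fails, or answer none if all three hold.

Σmᵢ = 0  ✓
l₃∈[|l₁−l₂|,l₁+l₂]=[1,5], have l₃=6  ✗
Σlᵢ = 11 ⇒ odd

triangle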